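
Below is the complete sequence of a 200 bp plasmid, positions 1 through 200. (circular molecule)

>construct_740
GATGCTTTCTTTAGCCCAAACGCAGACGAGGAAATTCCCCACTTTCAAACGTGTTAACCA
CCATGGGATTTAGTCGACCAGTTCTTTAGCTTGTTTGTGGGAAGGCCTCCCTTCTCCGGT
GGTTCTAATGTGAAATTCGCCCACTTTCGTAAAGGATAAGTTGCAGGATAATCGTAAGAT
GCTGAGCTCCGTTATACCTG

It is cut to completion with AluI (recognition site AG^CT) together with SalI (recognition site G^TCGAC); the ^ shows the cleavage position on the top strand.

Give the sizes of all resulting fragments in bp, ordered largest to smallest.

97, 87, 16 bp

AluI sites (AGCT) start at positions 88, 185.
AluI cuts after base 2 of each site, so after positions 89, 186.
The SalI site (GTCGAC) starts at position 73.
SalI cuts after the first base of each site, so after position 73.
Combined cut positions: 73, 89, 186.
Circular molecule, 3 cuts → 3 fragments:
  74–89 → 16 bp
  90–186 → 97 bp
  187–200 then 1–73 → 14 + 73 = 87 bp
Sorted largest to smallest: 97, 87, 16 bp.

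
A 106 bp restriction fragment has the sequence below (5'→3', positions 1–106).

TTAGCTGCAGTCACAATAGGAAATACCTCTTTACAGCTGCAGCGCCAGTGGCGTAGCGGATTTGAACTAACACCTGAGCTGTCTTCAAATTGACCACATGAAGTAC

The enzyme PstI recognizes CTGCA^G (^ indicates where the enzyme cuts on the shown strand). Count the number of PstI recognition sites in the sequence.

CTGCAG occurs starting at positions 5, 37.
PstI cuts at 2 sites.

2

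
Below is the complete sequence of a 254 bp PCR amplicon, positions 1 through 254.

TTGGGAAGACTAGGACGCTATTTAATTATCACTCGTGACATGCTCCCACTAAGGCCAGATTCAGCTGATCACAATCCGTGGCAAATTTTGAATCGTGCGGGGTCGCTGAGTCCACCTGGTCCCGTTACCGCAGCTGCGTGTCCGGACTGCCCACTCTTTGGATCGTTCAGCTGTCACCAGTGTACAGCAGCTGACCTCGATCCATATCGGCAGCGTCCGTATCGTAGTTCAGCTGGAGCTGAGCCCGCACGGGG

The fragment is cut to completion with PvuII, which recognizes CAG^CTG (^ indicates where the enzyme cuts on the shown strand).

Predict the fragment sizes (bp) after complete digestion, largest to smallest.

69, 64, 42, 37, 22, 20 bp

PvuII sites (CAGCTG) start at positions 62, 131, 168, 188, 230.
PvuII cuts after base 3 of each site, so after positions 64, 133, 170, 190, 232.
Linear molecule, 5 cuts → 6 fragments:
  1–64 → 64 bp
  65–133 → 69 bp
  134–170 → 37 bp
  171–190 → 20 bp
  191–232 → 42 bp
  233–254 → 22 bp
Sorted largest to smallest: 69, 64, 42, 37, 22, 20 bp.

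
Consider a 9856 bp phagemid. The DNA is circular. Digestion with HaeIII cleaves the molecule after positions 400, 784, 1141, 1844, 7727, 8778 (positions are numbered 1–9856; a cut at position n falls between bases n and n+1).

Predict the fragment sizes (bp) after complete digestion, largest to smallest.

5883, 1478, 1051, 703, 384, 357 bp

Circular molecule, 6 cuts → 6 fragments:
  784 − 400 = 384 bp
  1141 − 784 = 357 bp
  1844 − 1141 = 703 bp
  7727 − 1844 = 5883 bp
  8778 − 7727 = 1051 bp
  wrap: 9856 − 8778 + 400 = 1478 bp
Sorted largest to smallest: 5883, 1478, 1051, 703, 384, 357 bp.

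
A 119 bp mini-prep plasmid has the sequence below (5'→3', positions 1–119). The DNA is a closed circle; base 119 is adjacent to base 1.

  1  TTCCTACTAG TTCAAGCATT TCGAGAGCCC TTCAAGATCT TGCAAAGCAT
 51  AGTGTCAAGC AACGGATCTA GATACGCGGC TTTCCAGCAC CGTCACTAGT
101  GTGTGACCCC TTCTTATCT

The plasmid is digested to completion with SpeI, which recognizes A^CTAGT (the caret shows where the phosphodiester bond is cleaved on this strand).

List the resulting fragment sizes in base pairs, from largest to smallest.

89, 30 bp

SpeI sites (ACTAGT) start at positions 6, 95.
SpeI cuts after the first base of each site, so after positions 6, 95.
Circular molecule, 2 cuts → 2 fragments:
  7–95 → 89 bp
  96–119 then 1–6 → 24 + 6 = 30 bp
Sorted largest to smallest: 89, 30 bp.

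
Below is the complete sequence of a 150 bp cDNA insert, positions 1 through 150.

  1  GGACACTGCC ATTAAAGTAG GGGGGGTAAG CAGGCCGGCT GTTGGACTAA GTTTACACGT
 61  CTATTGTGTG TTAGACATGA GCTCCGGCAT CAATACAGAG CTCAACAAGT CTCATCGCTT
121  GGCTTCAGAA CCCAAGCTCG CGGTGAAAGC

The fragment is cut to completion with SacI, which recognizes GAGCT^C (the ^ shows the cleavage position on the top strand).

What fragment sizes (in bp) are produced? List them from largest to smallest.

83, 48, 19 bp

SacI sites (GAGCTC) start at positions 79, 98.
SacI cuts after base 5 of each site (before the last base), so after positions 83, 102.
Linear molecule, 2 cuts → 3 fragments:
  1–83 → 83 bp
  84–102 → 19 bp
  103–150 → 48 bp
Sorted largest to smallest: 83, 48, 19 bp.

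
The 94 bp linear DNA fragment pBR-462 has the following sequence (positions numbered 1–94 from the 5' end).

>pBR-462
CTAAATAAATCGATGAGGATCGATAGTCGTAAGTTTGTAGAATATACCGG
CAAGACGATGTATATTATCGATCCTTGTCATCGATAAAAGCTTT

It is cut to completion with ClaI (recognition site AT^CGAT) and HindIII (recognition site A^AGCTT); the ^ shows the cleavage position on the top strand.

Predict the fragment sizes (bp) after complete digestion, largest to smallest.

ClaI sites (ATCGAT) start at positions 9, 19, 67, 80.
ClaI cuts after base 2 of each site, so after positions 10, 20, 68, 81.
The HindIII site (AAGCTT) starts at position 88.
HindIII cuts after the first base of each site, so after position 88.
Combined cut positions: 10, 20, 68, 81, 88.
Linear molecule, 5 cuts → 6 fragments:
  1–10 → 10 bp
  11–20 → 10 bp
  21–68 → 48 bp
  69–81 → 13 bp
  82–88 → 7 bp
  89–94 → 6 bp
Sorted largest to smallest: 48, 13, 10, 10, 7, 6 bp.

48, 13, 10, 10, 7, 6 bp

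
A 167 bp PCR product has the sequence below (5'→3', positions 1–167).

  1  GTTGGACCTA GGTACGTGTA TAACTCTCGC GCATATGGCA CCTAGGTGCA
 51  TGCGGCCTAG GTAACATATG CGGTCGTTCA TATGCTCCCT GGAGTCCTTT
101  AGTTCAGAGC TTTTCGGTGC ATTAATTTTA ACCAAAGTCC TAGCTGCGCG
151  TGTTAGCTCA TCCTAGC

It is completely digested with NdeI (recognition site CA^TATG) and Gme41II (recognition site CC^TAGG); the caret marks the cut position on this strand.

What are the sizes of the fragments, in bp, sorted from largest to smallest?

NdeI sites (CATATG) start at positions 32, 65, 79.
NdeI cuts after base 2 of each site, so after positions 33, 66, 80.
Gme41II sites (CCTAGG) start at positions 7, 41, 56.
Gme41II cuts after base 2 of each site, so after positions 8, 42, 57.
Combined cut positions: 8, 33, 42, 57, 66, 80.
Linear molecule, 6 cuts → 7 fragments:
  1–8 → 8 bp
  9–33 → 25 bp
  34–42 → 9 bp
  43–57 → 15 bp
  58–66 → 9 bp
  67–80 → 14 bp
  81–167 → 87 bp
Sorted largest to smallest: 87, 25, 15, 14, 9, 9, 8 bp.

87, 25, 15, 14, 9, 9, 8 bp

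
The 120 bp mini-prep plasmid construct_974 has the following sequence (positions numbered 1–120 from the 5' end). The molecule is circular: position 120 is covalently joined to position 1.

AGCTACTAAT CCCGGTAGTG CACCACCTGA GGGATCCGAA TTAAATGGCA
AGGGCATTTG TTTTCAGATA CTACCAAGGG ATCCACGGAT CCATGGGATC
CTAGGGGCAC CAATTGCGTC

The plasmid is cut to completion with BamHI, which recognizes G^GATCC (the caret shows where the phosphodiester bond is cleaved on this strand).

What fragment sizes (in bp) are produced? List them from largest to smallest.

BamHI sites (GGATCC) start at positions 32, 79, 87, 96.
BamHI cuts after the first base of each site, so after positions 32, 79, 87, 96.
Circular molecule, 4 cuts → 4 fragments:
  33–79 → 47 bp
  80–87 → 8 bp
  88–96 → 9 bp
  97–120 then 1–32 → 24 + 32 = 56 bp
Sorted largest to smallest: 56, 47, 9, 8 bp.

56, 47, 9, 8 bp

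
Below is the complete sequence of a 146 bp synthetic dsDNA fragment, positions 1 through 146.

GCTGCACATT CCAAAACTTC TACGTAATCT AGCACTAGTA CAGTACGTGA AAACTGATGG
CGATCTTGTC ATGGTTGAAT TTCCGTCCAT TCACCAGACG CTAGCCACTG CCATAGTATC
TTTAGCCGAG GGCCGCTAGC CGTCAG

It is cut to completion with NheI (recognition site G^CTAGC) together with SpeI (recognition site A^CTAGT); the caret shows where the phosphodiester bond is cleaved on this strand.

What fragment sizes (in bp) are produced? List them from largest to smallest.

NheI sites (GCTAGC) start at positions 100, 135.
NheI cuts after the first base of each site, so after positions 100, 135.
The SpeI site (ACTAGT) starts at position 34.
SpeI cuts after the first base of each site, so after position 34.
Combined cut positions: 34, 100, 135.
Linear molecule, 3 cuts → 4 fragments:
  1–34 → 34 bp
  35–100 → 66 bp
  101–135 → 35 bp
  136–146 → 11 bp
Sorted largest to smallest: 66, 35, 34, 11 bp.

66, 35, 34, 11 bp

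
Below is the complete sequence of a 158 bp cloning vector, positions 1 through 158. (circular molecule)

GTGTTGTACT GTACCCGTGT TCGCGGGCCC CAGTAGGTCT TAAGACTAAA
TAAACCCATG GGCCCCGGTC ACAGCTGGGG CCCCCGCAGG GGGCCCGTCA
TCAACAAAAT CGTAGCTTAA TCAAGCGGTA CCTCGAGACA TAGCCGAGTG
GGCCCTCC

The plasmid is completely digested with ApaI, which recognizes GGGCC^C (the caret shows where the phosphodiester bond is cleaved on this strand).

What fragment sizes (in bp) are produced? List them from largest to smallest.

ApaI sites (GGGCCC) start at positions 25, 60, 78, 91, 150.
ApaI cuts after base 5 of each site (before the last base), so after positions 29, 64, 82, 95, 154.
Circular molecule, 5 cuts → 5 fragments:
  30–64 → 35 bp
  65–82 → 18 bp
  83–95 → 13 bp
  96–154 → 59 bp
  155–158 then 1–29 → 4 + 29 = 33 bp
Sorted largest to smallest: 59, 35, 33, 18, 13 bp.

59, 35, 33, 18, 13 bp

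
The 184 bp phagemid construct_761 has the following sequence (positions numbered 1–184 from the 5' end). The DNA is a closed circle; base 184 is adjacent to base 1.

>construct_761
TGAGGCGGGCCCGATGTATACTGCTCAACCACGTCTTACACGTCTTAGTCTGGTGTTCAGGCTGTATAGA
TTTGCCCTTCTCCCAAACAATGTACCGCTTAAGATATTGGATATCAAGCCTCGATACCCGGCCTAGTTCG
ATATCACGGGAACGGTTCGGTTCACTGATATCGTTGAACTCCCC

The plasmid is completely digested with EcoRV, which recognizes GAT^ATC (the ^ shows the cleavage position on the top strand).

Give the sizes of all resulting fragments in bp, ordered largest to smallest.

EcoRV sites (GATATC) start at positions 110, 140, 167.
EcoRV cuts after base 3 of each site, so after positions 112, 142, 169.
Circular molecule, 3 cuts → 3 fragments:
  113–142 → 30 bp
  143–169 → 27 bp
  170–184 then 1–112 → 15 + 112 = 127 bp
Sorted largest to smallest: 127, 30, 27 bp.

127, 30, 27 bp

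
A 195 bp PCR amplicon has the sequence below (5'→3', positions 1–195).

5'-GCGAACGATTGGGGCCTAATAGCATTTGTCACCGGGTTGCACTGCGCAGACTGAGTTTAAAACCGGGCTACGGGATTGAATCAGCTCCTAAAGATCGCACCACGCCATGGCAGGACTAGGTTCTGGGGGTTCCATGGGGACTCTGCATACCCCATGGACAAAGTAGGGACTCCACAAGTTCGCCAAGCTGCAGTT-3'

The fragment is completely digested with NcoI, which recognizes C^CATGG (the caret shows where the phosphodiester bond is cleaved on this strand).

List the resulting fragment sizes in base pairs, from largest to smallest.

105, 43, 27, 20 bp

NcoI sites (CCATGG) start at positions 105, 132, 152.
NcoI cuts after the first base of each site, so after positions 105, 132, 152.
Linear molecule, 3 cuts → 4 fragments:
  1–105 → 105 bp
  106–132 → 27 bp
  133–152 → 20 bp
  153–195 → 43 bp
Sorted largest to smallest: 105, 43, 27, 20 bp.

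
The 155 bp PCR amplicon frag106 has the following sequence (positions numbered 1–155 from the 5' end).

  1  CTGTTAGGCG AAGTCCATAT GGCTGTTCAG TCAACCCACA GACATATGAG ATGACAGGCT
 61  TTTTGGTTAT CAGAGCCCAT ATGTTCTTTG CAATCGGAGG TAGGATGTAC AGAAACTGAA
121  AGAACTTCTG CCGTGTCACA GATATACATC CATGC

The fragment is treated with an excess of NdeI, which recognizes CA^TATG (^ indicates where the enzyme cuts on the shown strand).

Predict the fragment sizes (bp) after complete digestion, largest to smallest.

NdeI sites (CATATG) start at positions 16, 43, 78.
NdeI cuts after base 2 of each site, so after positions 17, 44, 79.
Linear molecule, 3 cuts → 4 fragments:
  1–17 → 17 bp
  18–44 → 27 bp
  45–79 → 35 bp
  80–155 → 76 bp
Sorted largest to smallest: 76, 35, 27, 17 bp.

76, 35, 27, 17 bp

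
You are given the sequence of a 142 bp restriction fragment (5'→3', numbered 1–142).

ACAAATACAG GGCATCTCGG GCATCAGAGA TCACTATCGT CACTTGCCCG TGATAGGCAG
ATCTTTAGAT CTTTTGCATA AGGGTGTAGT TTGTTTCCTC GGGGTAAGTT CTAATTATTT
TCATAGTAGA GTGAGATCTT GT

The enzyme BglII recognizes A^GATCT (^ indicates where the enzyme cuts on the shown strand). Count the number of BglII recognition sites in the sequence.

3

AGATCT occurs starting at positions 59, 67, 134.
BglII cuts at 3 sites.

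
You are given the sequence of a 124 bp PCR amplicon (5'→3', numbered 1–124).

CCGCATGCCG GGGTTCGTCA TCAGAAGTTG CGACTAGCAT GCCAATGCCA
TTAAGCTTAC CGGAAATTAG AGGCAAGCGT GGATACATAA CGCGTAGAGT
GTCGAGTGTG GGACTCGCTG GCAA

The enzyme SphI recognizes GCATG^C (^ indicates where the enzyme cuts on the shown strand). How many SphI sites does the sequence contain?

GCATGC occurs starting at positions 3, 37.
SphI cuts at 2 sites.

2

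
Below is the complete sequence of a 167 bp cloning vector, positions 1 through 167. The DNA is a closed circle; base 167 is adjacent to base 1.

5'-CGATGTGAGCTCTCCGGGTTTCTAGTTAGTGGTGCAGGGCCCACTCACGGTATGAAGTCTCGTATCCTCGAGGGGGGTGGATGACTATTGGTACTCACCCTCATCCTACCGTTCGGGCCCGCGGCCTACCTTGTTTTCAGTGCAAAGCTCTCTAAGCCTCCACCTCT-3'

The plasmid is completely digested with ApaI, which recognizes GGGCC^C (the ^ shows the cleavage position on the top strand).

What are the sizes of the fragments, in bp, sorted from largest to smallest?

89, 78 bp

ApaI sites (GGGCCC) start at positions 37, 115.
ApaI cuts after base 5 of each site (before the last base), so after positions 41, 119.
Circular molecule, 2 cuts → 2 fragments:
  42–119 → 78 bp
  120–167 then 1–41 → 48 + 41 = 89 bp
Sorted largest to smallest: 89, 78 bp.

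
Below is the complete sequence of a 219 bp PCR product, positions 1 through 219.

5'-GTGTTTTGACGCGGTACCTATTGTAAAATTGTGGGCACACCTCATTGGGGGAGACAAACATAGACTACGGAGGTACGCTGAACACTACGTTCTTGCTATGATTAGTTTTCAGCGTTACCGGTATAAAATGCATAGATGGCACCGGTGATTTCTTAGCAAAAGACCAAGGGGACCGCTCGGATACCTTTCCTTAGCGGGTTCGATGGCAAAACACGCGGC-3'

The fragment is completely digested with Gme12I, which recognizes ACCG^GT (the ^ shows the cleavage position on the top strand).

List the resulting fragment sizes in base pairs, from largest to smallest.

120, 75, 24 bp

Gme12I sites (ACCGGT) start at positions 117, 141.
Gme12I cuts after base 4 of each site, so after positions 120, 144.
Linear molecule, 2 cuts → 3 fragments:
  1–120 → 120 bp
  121–144 → 24 bp
  145–219 → 75 bp
Sorted largest to smallest: 120, 75, 24 bp.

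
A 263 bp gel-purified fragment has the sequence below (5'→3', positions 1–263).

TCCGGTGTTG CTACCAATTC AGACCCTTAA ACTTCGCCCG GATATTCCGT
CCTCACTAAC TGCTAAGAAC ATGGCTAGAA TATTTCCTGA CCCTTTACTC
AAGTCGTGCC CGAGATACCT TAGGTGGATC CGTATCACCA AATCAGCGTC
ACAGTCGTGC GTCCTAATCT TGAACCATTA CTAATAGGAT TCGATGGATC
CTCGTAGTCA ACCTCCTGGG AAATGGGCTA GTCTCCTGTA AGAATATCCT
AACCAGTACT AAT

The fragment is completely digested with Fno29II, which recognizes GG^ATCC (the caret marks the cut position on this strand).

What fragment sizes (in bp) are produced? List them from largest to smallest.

127, 70, 66 bp

Fno29II sites (GGATCC) start at positions 126, 196.
Fno29II cuts after base 2 of each site, so after positions 127, 197.
Linear molecule, 2 cuts → 3 fragments:
  1–127 → 127 bp
  128–197 → 70 bp
  198–263 → 66 bp
Sorted largest to smallest: 127, 70, 66 bp.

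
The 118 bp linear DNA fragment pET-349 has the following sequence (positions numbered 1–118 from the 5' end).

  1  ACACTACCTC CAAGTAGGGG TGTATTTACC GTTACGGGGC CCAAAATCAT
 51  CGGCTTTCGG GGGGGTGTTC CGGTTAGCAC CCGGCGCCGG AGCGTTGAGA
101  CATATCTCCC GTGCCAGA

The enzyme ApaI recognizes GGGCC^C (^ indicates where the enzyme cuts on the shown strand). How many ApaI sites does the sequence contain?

1

GGGCCC occurs starting at position 37.
ApaI cuts at 1 site.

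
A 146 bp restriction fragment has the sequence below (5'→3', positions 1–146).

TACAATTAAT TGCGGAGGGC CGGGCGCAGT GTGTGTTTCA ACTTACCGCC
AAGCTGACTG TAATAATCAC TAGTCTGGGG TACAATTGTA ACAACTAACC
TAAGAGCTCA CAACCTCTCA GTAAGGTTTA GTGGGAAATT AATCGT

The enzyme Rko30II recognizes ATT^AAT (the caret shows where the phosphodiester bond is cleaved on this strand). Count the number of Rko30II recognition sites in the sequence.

ATTAAT occurs starting at positions 5, 138.
Rko30II cuts at 2 sites.

2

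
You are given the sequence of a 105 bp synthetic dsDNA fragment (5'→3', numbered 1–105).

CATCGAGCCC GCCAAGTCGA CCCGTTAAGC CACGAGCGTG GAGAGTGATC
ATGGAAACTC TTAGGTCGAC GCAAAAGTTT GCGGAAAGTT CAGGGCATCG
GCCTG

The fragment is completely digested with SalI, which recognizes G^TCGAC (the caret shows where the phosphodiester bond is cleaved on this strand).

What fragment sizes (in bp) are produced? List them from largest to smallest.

49, 40, 16 bp

SalI sites (GTCGAC) start at positions 16, 65.
SalI cuts after the first base of each site, so after positions 16, 65.
Linear molecule, 2 cuts → 3 fragments:
  1–16 → 16 bp
  17–65 → 49 bp
  66–105 → 40 bp
Sorted largest to smallest: 49, 40, 16 bp.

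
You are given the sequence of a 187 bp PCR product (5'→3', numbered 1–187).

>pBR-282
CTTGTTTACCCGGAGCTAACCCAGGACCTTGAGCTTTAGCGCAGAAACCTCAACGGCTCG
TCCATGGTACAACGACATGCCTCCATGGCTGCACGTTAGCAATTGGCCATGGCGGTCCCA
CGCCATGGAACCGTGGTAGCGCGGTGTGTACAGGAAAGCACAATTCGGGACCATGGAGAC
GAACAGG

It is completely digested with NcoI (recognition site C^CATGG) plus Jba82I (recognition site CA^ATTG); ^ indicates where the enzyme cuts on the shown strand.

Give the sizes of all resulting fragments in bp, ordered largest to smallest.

62, 48, 21, 18, 16, 16, 6 bp

NcoI sites (CCATGG) start at positions 62, 83, 107, 123, 171.
NcoI cuts after the first base of each site, so after positions 62, 83, 107, 123, 171.
The Jba82I site (CAATTG) starts at position 100.
Jba82I cuts after base 2 of each site, so after position 101.
Combined cut positions: 62, 83, 101, 107, 123, 171.
Linear molecule, 6 cuts → 7 fragments:
  1–62 → 62 bp
  63–83 → 21 bp
  84–101 → 18 bp
  102–107 → 6 bp
  108–123 → 16 bp
  124–171 → 48 bp
  172–187 → 16 bp
Sorted largest to smallest: 62, 48, 21, 18, 16, 16, 6 bp.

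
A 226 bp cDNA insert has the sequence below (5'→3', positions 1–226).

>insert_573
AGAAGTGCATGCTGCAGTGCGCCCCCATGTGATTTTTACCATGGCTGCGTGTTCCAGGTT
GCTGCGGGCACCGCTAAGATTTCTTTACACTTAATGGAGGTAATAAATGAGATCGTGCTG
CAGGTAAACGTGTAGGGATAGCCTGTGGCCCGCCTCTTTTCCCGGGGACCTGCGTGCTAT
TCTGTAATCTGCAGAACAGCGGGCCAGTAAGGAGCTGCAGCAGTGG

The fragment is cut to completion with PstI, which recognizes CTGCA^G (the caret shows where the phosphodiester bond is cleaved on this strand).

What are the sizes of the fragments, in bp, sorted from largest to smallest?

PstI sites (CTGCAG) start at positions 12, 118, 189, 215.
PstI cuts after base 5 of each site (before the last base), so after positions 16, 122, 193, 219.
Linear molecule, 4 cuts → 5 fragments:
  1–16 → 16 bp
  17–122 → 106 bp
  123–193 → 71 bp
  194–219 → 26 bp
  220–226 → 7 bp
Sorted largest to smallest: 106, 71, 26, 16, 7 bp.

106, 71, 26, 16, 7 bp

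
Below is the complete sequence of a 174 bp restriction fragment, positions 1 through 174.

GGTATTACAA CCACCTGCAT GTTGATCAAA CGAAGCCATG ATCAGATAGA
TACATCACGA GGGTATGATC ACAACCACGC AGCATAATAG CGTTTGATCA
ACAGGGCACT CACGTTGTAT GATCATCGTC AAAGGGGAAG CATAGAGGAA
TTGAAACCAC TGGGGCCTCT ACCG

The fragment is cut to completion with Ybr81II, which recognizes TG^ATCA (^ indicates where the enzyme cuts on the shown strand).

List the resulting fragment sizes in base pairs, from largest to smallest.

53, 29, 27, 25, 24, 16 bp

Ybr81II sites (TGATCA) start at positions 23, 39, 66, 95, 120.
Ybr81II cuts after base 2 of each site, so after positions 24, 40, 67, 96, 121.
Linear molecule, 5 cuts → 6 fragments:
  1–24 → 24 bp
  25–40 → 16 bp
  41–67 → 27 bp
  68–96 → 29 bp
  97–121 → 25 bp
  122–174 → 53 bp
Sorted largest to smallest: 53, 29, 27, 25, 24, 16 bp.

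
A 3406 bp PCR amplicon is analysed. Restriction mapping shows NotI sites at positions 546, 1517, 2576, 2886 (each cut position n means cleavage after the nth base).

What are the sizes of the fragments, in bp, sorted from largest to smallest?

1059, 971, 546, 520, 310 bp

Linear molecule, 4 cuts → 5 fragments:
  546 − 0 = 546 bp
  1517 − 546 = 971 bp
  2576 − 1517 = 1059 bp
  2886 − 2576 = 310 bp
  3406 − 2886 = 520 bp
Sorted largest to smallest: 1059, 971, 546, 520, 310 bp.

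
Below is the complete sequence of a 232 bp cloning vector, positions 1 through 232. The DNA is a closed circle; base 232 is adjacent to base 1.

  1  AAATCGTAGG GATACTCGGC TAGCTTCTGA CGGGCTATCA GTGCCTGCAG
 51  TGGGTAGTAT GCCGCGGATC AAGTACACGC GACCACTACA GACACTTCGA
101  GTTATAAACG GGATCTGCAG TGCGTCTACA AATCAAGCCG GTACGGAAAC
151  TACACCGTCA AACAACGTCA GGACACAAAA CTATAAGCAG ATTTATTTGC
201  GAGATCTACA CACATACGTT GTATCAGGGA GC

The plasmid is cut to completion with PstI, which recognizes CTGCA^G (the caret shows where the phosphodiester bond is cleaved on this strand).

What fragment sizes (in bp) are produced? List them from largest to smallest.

162, 70 bp

PstI sites (CTGCAG) start at positions 45, 115.
PstI cuts after base 5 of each site (before the last base), so after positions 49, 119.
Circular molecule, 2 cuts → 2 fragments:
  50–119 → 70 bp
  120–232 then 1–49 → 113 + 49 = 162 bp
Sorted largest to smallest: 162, 70 bp.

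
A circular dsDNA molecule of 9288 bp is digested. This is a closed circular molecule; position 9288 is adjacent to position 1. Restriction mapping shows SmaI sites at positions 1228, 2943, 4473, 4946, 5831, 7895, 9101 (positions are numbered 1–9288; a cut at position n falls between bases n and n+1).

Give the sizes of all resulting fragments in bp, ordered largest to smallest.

Circular molecule, 7 cuts → 7 fragments:
  2943 − 1228 = 1715 bp
  4473 − 2943 = 1530 bp
  4946 − 4473 = 473 bp
  5831 − 4946 = 885 bp
  7895 − 5831 = 2064 bp
  9101 − 7895 = 1206 bp
  wrap: 9288 − 9101 + 1228 = 1415 bp
Sorted largest to smallest: 2064, 1715, 1530, 1415, 1206, 885, 473 bp.

2064, 1715, 1530, 1415, 1206, 885, 473 bp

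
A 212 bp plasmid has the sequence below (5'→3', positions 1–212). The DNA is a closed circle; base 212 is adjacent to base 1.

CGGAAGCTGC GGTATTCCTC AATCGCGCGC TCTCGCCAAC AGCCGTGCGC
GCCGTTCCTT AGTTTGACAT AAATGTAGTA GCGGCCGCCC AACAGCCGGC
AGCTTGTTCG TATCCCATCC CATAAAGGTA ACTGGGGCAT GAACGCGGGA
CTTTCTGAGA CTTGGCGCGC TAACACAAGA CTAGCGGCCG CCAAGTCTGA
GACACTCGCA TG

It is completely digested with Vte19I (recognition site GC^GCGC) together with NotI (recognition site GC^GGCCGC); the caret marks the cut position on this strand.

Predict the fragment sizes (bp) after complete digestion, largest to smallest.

84, 53, 34, 22, 19 bp

Vte19I sites (GCGCGC) start at positions 25, 47, 165.
Vte19I cuts after base 2 of each site, so after positions 26, 48, 166.
NotI sites (GCGGCCGC) start at positions 81, 184.
NotI cuts after base 2 of each site, so after positions 82, 185.
Combined cut positions: 26, 48, 82, 166, 185.
Circular molecule, 5 cuts → 5 fragments:
  27–48 → 22 bp
  49–82 → 34 bp
  83–166 → 84 bp
  167–185 → 19 bp
  186–212 then 1–26 → 27 + 26 = 53 bp
Sorted largest to smallest: 84, 53, 34, 22, 19 bp.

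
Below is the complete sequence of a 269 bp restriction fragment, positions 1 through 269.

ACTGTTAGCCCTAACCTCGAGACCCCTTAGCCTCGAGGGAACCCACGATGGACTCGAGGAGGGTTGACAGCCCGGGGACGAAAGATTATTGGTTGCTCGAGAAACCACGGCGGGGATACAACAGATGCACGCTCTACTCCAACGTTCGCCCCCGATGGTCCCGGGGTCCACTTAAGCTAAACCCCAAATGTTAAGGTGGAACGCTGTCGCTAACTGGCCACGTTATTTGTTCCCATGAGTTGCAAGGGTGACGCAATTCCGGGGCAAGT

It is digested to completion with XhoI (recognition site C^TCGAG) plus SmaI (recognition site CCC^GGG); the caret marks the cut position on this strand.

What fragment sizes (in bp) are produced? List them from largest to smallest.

XhoI sites (CTCGAG) start at positions 16, 32, 53, 96.
XhoI cuts after the first base of each site, so after positions 16, 32, 53, 96.
SmaI sites (CCCGGG) start at positions 71, 160.
SmaI cuts after base 3 of each site, so after positions 73, 162.
Combined cut positions: 16, 32, 53, 73, 96, 162.
Linear molecule, 6 cuts → 7 fragments:
  1–16 → 16 bp
  17–32 → 16 bp
  33–53 → 21 bp
  54–73 → 20 bp
  74–96 → 23 bp
  97–162 → 66 bp
  163–269 → 107 bp
Sorted largest to smallest: 107, 66, 23, 21, 20, 16, 16 bp.

107, 66, 23, 21, 20, 16, 16 bp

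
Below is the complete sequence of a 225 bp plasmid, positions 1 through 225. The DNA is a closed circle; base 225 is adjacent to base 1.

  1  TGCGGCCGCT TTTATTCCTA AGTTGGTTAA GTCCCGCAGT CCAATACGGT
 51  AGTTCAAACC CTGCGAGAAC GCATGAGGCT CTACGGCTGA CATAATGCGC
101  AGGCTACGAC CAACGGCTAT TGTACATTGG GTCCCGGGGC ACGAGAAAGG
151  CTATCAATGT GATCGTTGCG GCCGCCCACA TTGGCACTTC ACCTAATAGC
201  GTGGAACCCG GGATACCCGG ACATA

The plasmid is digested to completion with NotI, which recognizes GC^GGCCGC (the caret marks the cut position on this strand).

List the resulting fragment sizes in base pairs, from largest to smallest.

166, 59 bp

NotI sites (GCGGCCGC) start at positions 2, 168.
NotI cuts after base 2 of each site, so after positions 3, 169.
Circular molecule, 2 cuts → 2 fragments:
  4–169 → 166 bp
  170–225 then 1–3 → 56 + 3 = 59 bp
Sorted largest to smallest: 166, 59 bp.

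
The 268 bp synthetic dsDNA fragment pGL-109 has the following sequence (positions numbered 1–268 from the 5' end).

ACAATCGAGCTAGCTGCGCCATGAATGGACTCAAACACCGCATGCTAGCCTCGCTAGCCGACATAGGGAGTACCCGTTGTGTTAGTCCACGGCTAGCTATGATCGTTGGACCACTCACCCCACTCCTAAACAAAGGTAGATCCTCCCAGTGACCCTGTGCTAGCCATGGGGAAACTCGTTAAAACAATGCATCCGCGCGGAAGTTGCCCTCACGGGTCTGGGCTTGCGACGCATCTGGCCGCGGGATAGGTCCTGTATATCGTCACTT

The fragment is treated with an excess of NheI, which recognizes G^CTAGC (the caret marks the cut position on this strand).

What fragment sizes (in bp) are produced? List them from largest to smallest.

NheI sites (GCTAGC) start at positions 9, 44, 53, 92, 159.
NheI cuts after the first base of each site, so after positions 9, 44, 53, 92, 159.
Linear molecule, 5 cuts → 6 fragments:
  1–9 → 9 bp
  10–44 → 35 bp
  45–53 → 9 bp
  54–92 → 39 bp
  93–159 → 67 bp
  160–268 → 109 bp
Sorted largest to smallest: 109, 67, 39, 35, 9, 9 bp.

109, 67, 39, 35, 9, 9 bp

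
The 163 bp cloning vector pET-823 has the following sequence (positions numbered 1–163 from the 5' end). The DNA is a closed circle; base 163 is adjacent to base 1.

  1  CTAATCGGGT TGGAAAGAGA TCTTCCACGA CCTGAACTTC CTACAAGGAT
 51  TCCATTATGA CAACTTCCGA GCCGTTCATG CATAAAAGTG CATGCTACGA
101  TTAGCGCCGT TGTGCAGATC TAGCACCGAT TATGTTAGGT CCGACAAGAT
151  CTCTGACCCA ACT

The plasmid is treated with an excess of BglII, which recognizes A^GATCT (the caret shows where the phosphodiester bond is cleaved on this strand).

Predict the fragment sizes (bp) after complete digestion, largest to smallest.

BglII sites (AGATCT) start at positions 18, 116, 147.
BglII cuts after the first base of each site, so after positions 18, 116, 147.
Circular molecule, 3 cuts → 3 fragments:
  19–116 → 98 bp
  117–147 → 31 bp
  148–163 then 1–18 → 16 + 18 = 34 bp
Sorted largest to smallest: 98, 34, 31 bp.

98, 34, 31 bp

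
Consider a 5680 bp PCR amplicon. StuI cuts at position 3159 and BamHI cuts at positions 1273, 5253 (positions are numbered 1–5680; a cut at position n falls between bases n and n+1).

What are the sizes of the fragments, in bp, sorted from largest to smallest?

2094, 1886, 1273, 427 bp

Combined cut positions (sorted): 1273, 3159, 5253.
Linear molecule, 3 cuts → 4 fragments:
  1273 − 0 = 1273 bp
  3159 − 1273 = 1886 bp
  5253 − 3159 = 2094 bp
  5680 − 5253 = 427 bp
Sorted largest to smallest: 2094, 1886, 1273, 427 bp.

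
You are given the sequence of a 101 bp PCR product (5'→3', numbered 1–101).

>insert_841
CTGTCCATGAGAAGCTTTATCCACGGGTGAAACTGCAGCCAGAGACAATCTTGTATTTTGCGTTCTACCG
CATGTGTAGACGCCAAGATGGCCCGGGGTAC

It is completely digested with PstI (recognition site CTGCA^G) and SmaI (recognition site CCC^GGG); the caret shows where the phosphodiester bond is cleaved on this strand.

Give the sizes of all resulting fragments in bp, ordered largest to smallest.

57, 37, 7 bp

The PstI site (CTGCAG) starts at position 33.
PstI cuts after base 5 of each site (before the last base), so after position 37.
The SmaI site (CCCGGG) starts at position 92.
SmaI cuts after base 3 of each site, so after position 94.
Combined cut positions: 37, 94.
Linear molecule, 2 cuts → 3 fragments:
  1–37 → 37 bp
  38–94 → 57 bp
  95–101 → 7 bp
Sorted largest to smallest: 57, 37, 7 bp.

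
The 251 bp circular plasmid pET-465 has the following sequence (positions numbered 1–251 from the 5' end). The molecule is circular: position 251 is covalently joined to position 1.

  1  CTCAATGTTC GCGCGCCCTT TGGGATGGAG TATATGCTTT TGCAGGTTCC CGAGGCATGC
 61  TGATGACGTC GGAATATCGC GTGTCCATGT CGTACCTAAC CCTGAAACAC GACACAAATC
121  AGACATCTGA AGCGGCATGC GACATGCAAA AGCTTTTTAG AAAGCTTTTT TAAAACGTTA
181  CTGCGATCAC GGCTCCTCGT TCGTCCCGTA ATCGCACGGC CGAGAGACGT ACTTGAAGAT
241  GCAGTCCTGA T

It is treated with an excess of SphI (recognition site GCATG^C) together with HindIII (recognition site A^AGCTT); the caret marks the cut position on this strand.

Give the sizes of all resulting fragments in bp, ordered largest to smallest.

SphI sites (GCATGC) start at positions 55, 135.
SphI cuts after base 5 of each site (before the last base), so after positions 59, 139.
HindIII sites (AAGCTT) start at positions 150, 162.
HindIII cuts after the first base of each site, so after positions 150, 162.
Combined cut positions: 59, 139, 150, 162.
Circular molecule, 4 cuts → 4 fragments:
  60–139 → 80 bp
  140–150 → 11 bp
  151–162 → 12 bp
  163–251 then 1–59 → 89 + 59 = 148 bp
Sorted largest to smallest: 148, 80, 12, 11 bp.

148, 80, 12, 11 bp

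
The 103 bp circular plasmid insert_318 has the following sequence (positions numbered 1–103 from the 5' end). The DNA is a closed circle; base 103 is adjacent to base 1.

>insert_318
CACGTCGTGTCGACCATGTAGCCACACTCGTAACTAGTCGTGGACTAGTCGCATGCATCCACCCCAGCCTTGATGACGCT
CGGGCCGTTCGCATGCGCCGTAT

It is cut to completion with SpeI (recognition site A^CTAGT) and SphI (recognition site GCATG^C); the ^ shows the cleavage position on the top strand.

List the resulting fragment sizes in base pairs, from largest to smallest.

SpeI sites (ACTAGT) start at positions 33, 44.
SpeI cuts after the first base of each site, so after positions 33, 44.
SphI sites (GCATGC) start at positions 51, 91.
SphI cuts after base 5 of each site (before the last base), so after positions 55, 95.
Combined cut positions: 33, 44, 55, 95.
Circular molecule, 4 cuts → 4 fragments:
  34–44 → 11 bp
  45–55 → 11 bp
  56–95 → 40 bp
  96–103 then 1–33 → 8 + 33 = 41 bp
Sorted largest to smallest: 41, 40, 11, 11 bp.

41, 40, 11, 11 bp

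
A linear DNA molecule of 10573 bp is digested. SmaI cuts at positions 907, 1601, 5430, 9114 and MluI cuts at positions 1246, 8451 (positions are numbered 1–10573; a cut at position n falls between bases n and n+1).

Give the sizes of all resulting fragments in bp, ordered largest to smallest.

3829, 3021, 1459, 907, 663, 355, 339 bp

Combined cut positions (sorted): 907, 1246, 1601, 5430, 8451, 9114.
Linear molecule, 6 cuts → 7 fragments:
  907 − 0 = 907 bp
  1246 − 907 = 339 bp
  1601 − 1246 = 355 bp
  5430 − 1601 = 3829 bp
  8451 − 5430 = 3021 bp
  9114 − 8451 = 663 bp
  10573 − 9114 = 1459 bp
Sorted largest to smallest: 3829, 3021, 1459, 907, 663, 355, 339 bp.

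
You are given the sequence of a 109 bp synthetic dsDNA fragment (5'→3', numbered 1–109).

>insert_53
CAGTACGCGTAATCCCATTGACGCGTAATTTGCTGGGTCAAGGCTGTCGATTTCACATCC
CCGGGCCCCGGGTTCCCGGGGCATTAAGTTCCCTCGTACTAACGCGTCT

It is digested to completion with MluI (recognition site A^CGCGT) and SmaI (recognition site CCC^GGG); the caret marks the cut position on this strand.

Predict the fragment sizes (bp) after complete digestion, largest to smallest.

MluI sites (ACGCGT) start at positions 5, 21, 102.
MluI cuts after the first base of each site, so after positions 5, 21, 102.
SmaI sites (CCCGGG) start at positions 60, 67, 75.
SmaI cuts after base 3 of each site, so after positions 62, 69, 77.
Combined cut positions: 5, 21, 62, 69, 77, 102.
Linear molecule, 6 cuts → 7 fragments:
  1–5 → 5 bp
  6–21 → 16 bp
  22–62 → 41 bp
  63–69 → 7 bp
  70–77 → 8 bp
  78–102 → 25 bp
  103–109 → 7 bp
Sorted largest to smallest: 41, 25, 16, 8, 7, 7, 5 bp.

41, 25, 16, 8, 7, 7, 5 bp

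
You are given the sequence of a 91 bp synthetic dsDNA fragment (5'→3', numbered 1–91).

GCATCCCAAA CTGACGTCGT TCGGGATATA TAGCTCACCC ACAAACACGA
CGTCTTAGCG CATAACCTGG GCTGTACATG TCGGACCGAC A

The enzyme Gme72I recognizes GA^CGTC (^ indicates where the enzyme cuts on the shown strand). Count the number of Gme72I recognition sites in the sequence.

2

GACGTC occurs starting at positions 13, 49.
Gme72I cuts at 2 sites.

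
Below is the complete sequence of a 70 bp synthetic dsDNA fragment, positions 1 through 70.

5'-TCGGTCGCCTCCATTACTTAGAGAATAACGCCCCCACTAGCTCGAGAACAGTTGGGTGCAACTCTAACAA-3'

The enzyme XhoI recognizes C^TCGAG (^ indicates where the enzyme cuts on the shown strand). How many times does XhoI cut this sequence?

CTCGAG occurs starting at position 41.
XhoI cuts at 1 site.

1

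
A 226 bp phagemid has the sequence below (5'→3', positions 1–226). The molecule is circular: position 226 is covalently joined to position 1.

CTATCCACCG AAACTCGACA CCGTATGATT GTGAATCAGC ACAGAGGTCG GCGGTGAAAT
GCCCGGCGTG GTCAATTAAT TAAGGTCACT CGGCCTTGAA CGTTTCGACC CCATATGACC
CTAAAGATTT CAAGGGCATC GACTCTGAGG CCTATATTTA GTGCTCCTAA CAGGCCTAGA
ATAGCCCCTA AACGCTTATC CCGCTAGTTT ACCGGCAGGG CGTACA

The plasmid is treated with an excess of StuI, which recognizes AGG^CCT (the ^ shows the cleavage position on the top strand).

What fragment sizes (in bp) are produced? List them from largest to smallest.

StuI sites (AGGCCT) start at positions 148, 172.
StuI cuts after base 3 of each site, so after positions 150, 174.
Circular molecule, 2 cuts → 2 fragments:
  151–174 → 24 bp
  175–226 then 1–150 → 52 + 150 = 202 bp
Sorted largest to smallest: 202, 24 bp.

202, 24 bp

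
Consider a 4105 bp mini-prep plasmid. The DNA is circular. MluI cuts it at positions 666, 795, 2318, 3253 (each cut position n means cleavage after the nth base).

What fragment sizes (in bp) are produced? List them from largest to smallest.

Circular molecule, 4 cuts → 4 fragments:
  795 − 666 = 129 bp
  2318 − 795 = 1523 bp
  3253 − 2318 = 935 bp
  wrap: 4105 − 3253 + 666 = 1518 bp
Sorted largest to smallest: 1523, 1518, 935, 129 bp.

1523, 1518, 935, 129 bp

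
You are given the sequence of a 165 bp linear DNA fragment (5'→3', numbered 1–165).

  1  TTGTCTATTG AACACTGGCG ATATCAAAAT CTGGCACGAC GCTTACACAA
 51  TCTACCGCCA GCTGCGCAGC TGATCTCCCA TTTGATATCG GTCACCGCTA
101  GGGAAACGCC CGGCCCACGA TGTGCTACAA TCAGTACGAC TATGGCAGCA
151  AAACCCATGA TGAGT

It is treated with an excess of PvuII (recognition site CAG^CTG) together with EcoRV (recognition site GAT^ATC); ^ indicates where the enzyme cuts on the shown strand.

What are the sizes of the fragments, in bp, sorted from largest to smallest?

79, 39, 22, 17, 8 bp

PvuII sites (CAGCTG) start at positions 59, 67.
PvuII cuts after base 3 of each site, so after positions 61, 69.
EcoRV sites (GATATC) start at positions 20, 84.
EcoRV cuts after base 3 of each site, so after positions 22, 86.
Combined cut positions: 22, 61, 69, 86.
Linear molecule, 4 cuts → 5 fragments:
  1–22 → 22 bp
  23–61 → 39 bp
  62–69 → 8 bp
  70–86 → 17 bp
  87–165 → 79 bp
Sorted largest to smallest: 79, 39, 22, 17, 8 bp.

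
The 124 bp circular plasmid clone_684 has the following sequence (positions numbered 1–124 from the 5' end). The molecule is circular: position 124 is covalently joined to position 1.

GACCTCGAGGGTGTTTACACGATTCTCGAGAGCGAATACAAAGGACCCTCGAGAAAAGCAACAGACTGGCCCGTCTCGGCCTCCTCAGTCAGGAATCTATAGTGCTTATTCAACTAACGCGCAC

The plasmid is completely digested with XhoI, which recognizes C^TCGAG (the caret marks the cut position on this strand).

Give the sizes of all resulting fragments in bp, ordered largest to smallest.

XhoI sites (CTCGAG) start at positions 4, 25, 48.
XhoI cuts after the first base of each site, so after positions 4, 25, 48.
Circular molecule, 3 cuts → 3 fragments:
  5–25 → 21 bp
  26–48 → 23 bp
  49–124 then 1–4 → 76 + 4 = 80 bp
Sorted largest to smallest: 80, 23, 21 bp.

80, 23, 21 bp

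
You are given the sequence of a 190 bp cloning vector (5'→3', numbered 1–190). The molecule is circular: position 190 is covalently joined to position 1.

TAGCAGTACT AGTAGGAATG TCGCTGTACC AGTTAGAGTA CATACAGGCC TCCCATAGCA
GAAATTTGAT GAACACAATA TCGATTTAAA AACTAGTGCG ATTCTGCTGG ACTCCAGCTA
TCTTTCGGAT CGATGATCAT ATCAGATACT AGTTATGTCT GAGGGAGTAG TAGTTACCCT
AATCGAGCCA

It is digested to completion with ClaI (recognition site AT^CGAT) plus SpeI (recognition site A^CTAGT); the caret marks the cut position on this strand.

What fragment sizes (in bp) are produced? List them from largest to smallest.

73, 50, 38, 18, 11 bp

ClaI sites (ATCGAT) start at positions 80, 129.
ClaI cuts after base 2 of each site, so after positions 81, 130.
SpeI sites (ACTAGT) start at positions 8, 92, 148.
SpeI cuts after the first base of each site, so after positions 8, 92, 148.
Combined cut positions: 8, 81, 92, 130, 148.
Circular molecule, 5 cuts → 5 fragments:
  9–81 → 73 bp
  82–92 → 11 bp
  93–130 → 38 bp
  131–148 → 18 bp
  149–190 then 1–8 → 42 + 8 = 50 bp
Sorted largest to smallest: 73, 50, 38, 18, 11 bp.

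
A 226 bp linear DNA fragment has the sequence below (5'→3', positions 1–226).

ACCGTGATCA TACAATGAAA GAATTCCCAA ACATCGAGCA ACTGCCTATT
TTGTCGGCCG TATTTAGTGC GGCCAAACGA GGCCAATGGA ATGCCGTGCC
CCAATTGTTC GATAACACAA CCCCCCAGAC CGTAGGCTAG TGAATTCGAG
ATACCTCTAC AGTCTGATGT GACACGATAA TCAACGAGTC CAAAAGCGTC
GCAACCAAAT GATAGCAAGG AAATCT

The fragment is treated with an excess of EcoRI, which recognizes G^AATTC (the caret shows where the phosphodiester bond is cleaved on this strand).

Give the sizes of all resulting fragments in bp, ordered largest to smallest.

EcoRI sites (GAATTC) start at positions 21, 142.
EcoRI cuts after the first base of each site, so after positions 21, 142.
Linear molecule, 2 cuts → 3 fragments:
  1–21 → 21 bp
  22–142 → 121 bp
  143–226 → 84 bp
Sorted largest to smallest: 121, 84, 21 bp.

121, 84, 21 bp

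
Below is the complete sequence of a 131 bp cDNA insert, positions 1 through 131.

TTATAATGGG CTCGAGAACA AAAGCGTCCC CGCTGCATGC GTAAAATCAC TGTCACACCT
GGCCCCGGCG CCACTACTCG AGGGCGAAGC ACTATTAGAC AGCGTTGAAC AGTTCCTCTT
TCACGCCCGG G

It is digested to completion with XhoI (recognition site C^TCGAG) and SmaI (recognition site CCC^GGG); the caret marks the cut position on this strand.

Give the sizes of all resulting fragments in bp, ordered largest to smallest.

66, 51, 11, 3 bp

XhoI sites (CTCGAG) start at positions 11, 77.
XhoI cuts after the first base of each site, so after positions 11, 77.
The SmaI site (CCCGGG) starts at position 126.
SmaI cuts after base 3 of each site, so after position 128.
Combined cut positions: 11, 77, 128.
Linear molecule, 3 cuts → 4 fragments:
  1–11 → 11 bp
  12–77 → 66 bp
  78–128 → 51 bp
  129–131 → 3 bp
Sorted largest to smallest: 66, 51, 11, 3 bp.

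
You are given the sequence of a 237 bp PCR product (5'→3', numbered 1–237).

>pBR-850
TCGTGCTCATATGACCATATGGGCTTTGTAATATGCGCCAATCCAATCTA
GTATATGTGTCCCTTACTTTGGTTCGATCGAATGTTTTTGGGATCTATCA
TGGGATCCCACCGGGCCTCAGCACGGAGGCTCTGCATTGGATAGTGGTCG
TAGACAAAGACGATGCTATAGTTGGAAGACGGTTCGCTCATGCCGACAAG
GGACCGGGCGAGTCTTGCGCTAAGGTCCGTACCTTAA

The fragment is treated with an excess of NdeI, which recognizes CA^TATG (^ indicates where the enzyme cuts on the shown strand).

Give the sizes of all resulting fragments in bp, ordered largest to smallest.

NdeI sites (CATATG) start at positions 8, 16.
NdeI cuts after base 2 of each site, so after positions 9, 17.
Linear molecule, 2 cuts → 3 fragments:
  1–9 → 9 bp
  10–17 → 8 bp
  18–237 → 220 bp
Sorted largest to smallest: 220, 9, 8 bp.

220, 9, 8 bp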